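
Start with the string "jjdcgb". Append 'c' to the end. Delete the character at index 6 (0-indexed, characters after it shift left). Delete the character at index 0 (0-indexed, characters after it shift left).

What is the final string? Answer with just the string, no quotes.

Answer: jdcgb

Derivation:
Applying each edit step by step:
Start: "jjdcgb"
Op 1 (append 'c'): "jjdcgb" -> "jjdcgbc"
Op 2 (delete idx 6 = 'c'): "jjdcgbc" -> "jjdcgb"
Op 3 (delete idx 0 = 'j'): "jjdcgb" -> "jdcgb"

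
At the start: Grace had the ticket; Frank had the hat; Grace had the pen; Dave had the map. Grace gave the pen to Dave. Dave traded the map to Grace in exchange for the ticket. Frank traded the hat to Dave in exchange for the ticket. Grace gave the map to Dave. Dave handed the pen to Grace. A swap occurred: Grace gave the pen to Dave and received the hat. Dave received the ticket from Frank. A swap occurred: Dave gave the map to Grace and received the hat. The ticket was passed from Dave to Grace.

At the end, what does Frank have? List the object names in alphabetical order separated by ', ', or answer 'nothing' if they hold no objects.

Tracking all object holders:
Start: ticket:Grace, hat:Frank, pen:Grace, map:Dave
Event 1 (give pen: Grace -> Dave). State: ticket:Grace, hat:Frank, pen:Dave, map:Dave
Event 2 (swap map<->ticket: now map:Grace, ticket:Dave). State: ticket:Dave, hat:Frank, pen:Dave, map:Grace
Event 3 (swap hat<->ticket: now hat:Dave, ticket:Frank). State: ticket:Frank, hat:Dave, pen:Dave, map:Grace
Event 4 (give map: Grace -> Dave). State: ticket:Frank, hat:Dave, pen:Dave, map:Dave
Event 5 (give pen: Dave -> Grace). State: ticket:Frank, hat:Dave, pen:Grace, map:Dave
Event 6 (swap pen<->hat: now pen:Dave, hat:Grace). State: ticket:Frank, hat:Grace, pen:Dave, map:Dave
Event 7 (give ticket: Frank -> Dave). State: ticket:Dave, hat:Grace, pen:Dave, map:Dave
Event 8 (swap map<->hat: now map:Grace, hat:Dave). State: ticket:Dave, hat:Dave, pen:Dave, map:Grace
Event 9 (give ticket: Dave -> Grace). State: ticket:Grace, hat:Dave, pen:Dave, map:Grace

Final state: ticket:Grace, hat:Dave, pen:Dave, map:Grace
Frank holds: (nothing).

Answer: nothing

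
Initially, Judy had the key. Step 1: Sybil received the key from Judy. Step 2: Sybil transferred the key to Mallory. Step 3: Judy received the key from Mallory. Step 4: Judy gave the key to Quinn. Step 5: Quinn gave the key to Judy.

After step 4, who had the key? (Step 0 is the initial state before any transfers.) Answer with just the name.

Answer: Quinn

Derivation:
Tracking the key holder through step 4:
After step 0 (start): Judy
After step 1: Sybil
After step 2: Mallory
After step 3: Judy
After step 4: Quinn

At step 4, the holder is Quinn.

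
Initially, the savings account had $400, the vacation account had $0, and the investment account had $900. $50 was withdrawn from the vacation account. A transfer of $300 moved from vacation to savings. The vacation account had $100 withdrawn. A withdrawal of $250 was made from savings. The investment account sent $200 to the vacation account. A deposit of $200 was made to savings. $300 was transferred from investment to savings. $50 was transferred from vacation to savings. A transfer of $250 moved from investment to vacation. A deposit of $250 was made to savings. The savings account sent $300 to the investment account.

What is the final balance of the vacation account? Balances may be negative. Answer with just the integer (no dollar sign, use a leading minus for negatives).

Tracking account balances step by step:
Start: savings=400, vacation=0, investment=900
Event 1 (withdraw 50 from vacation): vacation: 0 - 50 = -50. Balances: savings=400, vacation=-50, investment=900
Event 2 (transfer 300 vacation -> savings): vacation: -50 - 300 = -350, savings: 400 + 300 = 700. Balances: savings=700, vacation=-350, investment=900
Event 3 (withdraw 100 from vacation): vacation: -350 - 100 = -450. Balances: savings=700, vacation=-450, investment=900
Event 4 (withdraw 250 from savings): savings: 700 - 250 = 450. Balances: savings=450, vacation=-450, investment=900
Event 5 (transfer 200 investment -> vacation): investment: 900 - 200 = 700, vacation: -450 + 200 = -250. Balances: savings=450, vacation=-250, investment=700
Event 6 (deposit 200 to savings): savings: 450 + 200 = 650. Balances: savings=650, vacation=-250, investment=700
Event 7 (transfer 300 investment -> savings): investment: 700 - 300 = 400, savings: 650 + 300 = 950. Balances: savings=950, vacation=-250, investment=400
Event 8 (transfer 50 vacation -> savings): vacation: -250 - 50 = -300, savings: 950 + 50 = 1000. Balances: savings=1000, vacation=-300, investment=400
Event 9 (transfer 250 investment -> vacation): investment: 400 - 250 = 150, vacation: -300 + 250 = -50. Balances: savings=1000, vacation=-50, investment=150
Event 10 (deposit 250 to savings): savings: 1000 + 250 = 1250. Balances: savings=1250, vacation=-50, investment=150
Event 11 (transfer 300 savings -> investment): savings: 1250 - 300 = 950, investment: 150 + 300 = 450. Balances: savings=950, vacation=-50, investment=450

Final balance of vacation: -50

Answer: -50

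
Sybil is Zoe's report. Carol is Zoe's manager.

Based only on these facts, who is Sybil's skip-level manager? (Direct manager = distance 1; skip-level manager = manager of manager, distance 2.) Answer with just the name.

Answer: Carol

Derivation:
Reconstructing the manager chain from the given facts:
  Carol -> Zoe -> Sybil
(each arrow means 'manager of the next')
Positions in the chain (0 = top):
  position of Carol: 0
  position of Zoe: 1
  position of Sybil: 2

Sybil is at position 2; the skip-level manager is 2 steps up the chain, i.e. position 0: Carol.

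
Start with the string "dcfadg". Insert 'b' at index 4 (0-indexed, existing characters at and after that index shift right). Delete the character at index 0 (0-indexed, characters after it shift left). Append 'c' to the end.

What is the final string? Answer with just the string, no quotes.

Answer: cfabdgc

Derivation:
Applying each edit step by step:
Start: "dcfadg"
Op 1 (insert 'b' at idx 4): "dcfadg" -> "dcfabdg"
Op 2 (delete idx 0 = 'd'): "dcfabdg" -> "cfabdg"
Op 3 (append 'c'): "cfabdg" -> "cfabdgc"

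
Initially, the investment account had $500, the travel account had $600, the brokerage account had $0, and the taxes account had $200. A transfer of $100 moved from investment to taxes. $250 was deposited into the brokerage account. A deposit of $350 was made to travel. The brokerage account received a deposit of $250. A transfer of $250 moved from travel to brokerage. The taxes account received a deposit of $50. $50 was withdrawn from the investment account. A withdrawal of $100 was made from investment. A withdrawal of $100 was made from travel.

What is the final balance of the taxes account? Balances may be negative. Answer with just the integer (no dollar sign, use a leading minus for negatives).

Answer: 350

Derivation:
Tracking account balances step by step:
Start: investment=500, travel=600, brokerage=0, taxes=200
Event 1 (transfer 100 investment -> taxes): investment: 500 - 100 = 400, taxes: 200 + 100 = 300. Balances: investment=400, travel=600, brokerage=0, taxes=300
Event 2 (deposit 250 to brokerage): brokerage: 0 + 250 = 250. Balances: investment=400, travel=600, brokerage=250, taxes=300
Event 3 (deposit 350 to travel): travel: 600 + 350 = 950. Balances: investment=400, travel=950, brokerage=250, taxes=300
Event 4 (deposit 250 to brokerage): brokerage: 250 + 250 = 500. Balances: investment=400, travel=950, brokerage=500, taxes=300
Event 5 (transfer 250 travel -> brokerage): travel: 950 - 250 = 700, brokerage: 500 + 250 = 750. Balances: investment=400, travel=700, brokerage=750, taxes=300
Event 6 (deposit 50 to taxes): taxes: 300 + 50 = 350. Balances: investment=400, travel=700, brokerage=750, taxes=350
Event 7 (withdraw 50 from investment): investment: 400 - 50 = 350. Balances: investment=350, travel=700, brokerage=750, taxes=350
Event 8 (withdraw 100 from investment): investment: 350 - 100 = 250. Balances: investment=250, travel=700, brokerage=750, taxes=350
Event 9 (withdraw 100 from travel): travel: 700 - 100 = 600. Balances: investment=250, travel=600, brokerage=750, taxes=350

Final balance of taxes: 350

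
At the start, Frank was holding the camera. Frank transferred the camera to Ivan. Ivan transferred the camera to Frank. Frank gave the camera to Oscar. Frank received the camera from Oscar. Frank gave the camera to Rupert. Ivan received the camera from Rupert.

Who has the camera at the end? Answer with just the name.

Tracking the camera through each event:
Start: Frank has the camera.
After event 1: Ivan has the camera.
After event 2: Frank has the camera.
After event 3: Oscar has the camera.
After event 4: Frank has the camera.
After event 5: Rupert has the camera.
After event 6: Ivan has the camera.

Answer: Ivan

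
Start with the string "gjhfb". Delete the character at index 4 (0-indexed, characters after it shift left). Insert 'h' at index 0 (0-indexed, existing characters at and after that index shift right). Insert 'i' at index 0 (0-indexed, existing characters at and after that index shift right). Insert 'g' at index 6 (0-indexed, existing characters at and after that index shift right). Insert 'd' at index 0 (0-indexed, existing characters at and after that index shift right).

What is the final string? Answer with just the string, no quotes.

Applying each edit step by step:
Start: "gjhfb"
Op 1 (delete idx 4 = 'b'): "gjhfb" -> "gjhf"
Op 2 (insert 'h' at idx 0): "gjhf" -> "hgjhf"
Op 3 (insert 'i' at idx 0): "hgjhf" -> "ihgjhf"
Op 4 (insert 'g' at idx 6): "ihgjhf" -> "ihgjhfg"
Op 5 (insert 'd' at idx 0): "ihgjhfg" -> "dihgjhfg"

Answer: dihgjhfg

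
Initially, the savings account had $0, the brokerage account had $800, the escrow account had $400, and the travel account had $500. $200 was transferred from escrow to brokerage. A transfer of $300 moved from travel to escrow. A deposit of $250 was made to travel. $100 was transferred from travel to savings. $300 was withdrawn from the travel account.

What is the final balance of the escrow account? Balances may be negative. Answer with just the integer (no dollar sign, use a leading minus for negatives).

Answer: 500

Derivation:
Tracking account balances step by step:
Start: savings=0, brokerage=800, escrow=400, travel=500
Event 1 (transfer 200 escrow -> brokerage): escrow: 400 - 200 = 200, brokerage: 800 + 200 = 1000. Balances: savings=0, brokerage=1000, escrow=200, travel=500
Event 2 (transfer 300 travel -> escrow): travel: 500 - 300 = 200, escrow: 200 + 300 = 500. Balances: savings=0, brokerage=1000, escrow=500, travel=200
Event 3 (deposit 250 to travel): travel: 200 + 250 = 450. Balances: savings=0, brokerage=1000, escrow=500, travel=450
Event 4 (transfer 100 travel -> savings): travel: 450 - 100 = 350, savings: 0 + 100 = 100. Balances: savings=100, brokerage=1000, escrow=500, travel=350
Event 5 (withdraw 300 from travel): travel: 350 - 300 = 50. Balances: savings=100, brokerage=1000, escrow=500, travel=50

Final balance of escrow: 500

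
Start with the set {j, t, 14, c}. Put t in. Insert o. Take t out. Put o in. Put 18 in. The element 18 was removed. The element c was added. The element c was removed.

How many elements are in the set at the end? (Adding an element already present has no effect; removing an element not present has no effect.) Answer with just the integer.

Answer: 3

Derivation:
Tracking the set through each operation:
Start: {14, c, j, t}
Event 1 (add t): already present, no change. Set: {14, c, j, t}
Event 2 (add o): added. Set: {14, c, j, o, t}
Event 3 (remove t): removed. Set: {14, c, j, o}
Event 4 (add o): already present, no change. Set: {14, c, j, o}
Event 5 (add 18): added. Set: {14, 18, c, j, o}
Event 6 (remove 18): removed. Set: {14, c, j, o}
Event 7 (add c): already present, no change. Set: {14, c, j, o}
Event 8 (remove c): removed. Set: {14, j, o}

Final set: {14, j, o} (size 3)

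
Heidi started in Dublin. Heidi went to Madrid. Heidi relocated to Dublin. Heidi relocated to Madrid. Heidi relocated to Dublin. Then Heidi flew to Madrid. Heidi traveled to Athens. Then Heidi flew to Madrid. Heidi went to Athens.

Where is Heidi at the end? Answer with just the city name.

Answer: Athens

Derivation:
Tracking Heidi's location:
Start: Heidi is in Dublin.
After move 1: Dublin -> Madrid. Heidi is in Madrid.
After move 2: Madrid -> Dublin. Heidi is in Dublin.
After move 3: Dublin -> Madrid. Heidi is in Madrid.
After move 4: Madrid -> Dublin. Heidi is in Dublin.
After move 5: Dublin -> Madrid. Heidi is in Madrid.
After move 6: Madrid -> Athens. Heidi is in Athens.
After move 7: Athens -> Madrid. Heidi is in Madrid.
After move 8: Madrid -> Athens. Heidi is in Athens.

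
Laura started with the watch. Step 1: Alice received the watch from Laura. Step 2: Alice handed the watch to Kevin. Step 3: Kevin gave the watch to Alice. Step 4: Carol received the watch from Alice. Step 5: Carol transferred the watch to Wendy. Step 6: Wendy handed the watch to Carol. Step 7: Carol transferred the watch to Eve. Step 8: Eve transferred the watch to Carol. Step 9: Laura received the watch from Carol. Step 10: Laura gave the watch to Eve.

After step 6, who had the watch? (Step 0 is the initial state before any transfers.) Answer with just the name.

Tracking the watch holder through step 6:
After step 0 (start): Laura
After step 1: Alice
After step 2: Kevin
After step 3: Alice
After step 4: Carol
After step 5: Wendy
After step 6: Carol

At step 6, the holder is Carol.

Answer: Carol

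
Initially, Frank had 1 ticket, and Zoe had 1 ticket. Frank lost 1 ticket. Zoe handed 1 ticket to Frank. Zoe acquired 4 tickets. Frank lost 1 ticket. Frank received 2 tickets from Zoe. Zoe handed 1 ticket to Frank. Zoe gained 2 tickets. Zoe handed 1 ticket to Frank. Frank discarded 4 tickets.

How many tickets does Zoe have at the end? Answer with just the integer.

Tracking counts step by step:
Start: Frank=1, Zoe=1
Event 1 (Frank -1): Frank: 1 -> 0. State: Frank=0, Zoe=1
Event 2 (Zoe -> Frank, 1): Zoe: 1 -> 0, Frank: 0 -> 1. State: Frank=1, Zoe=0
Event 3 (Zoe +4): Zoe: 0 -> 4. State: Frank=1, Zoe=4
Event 4 (Frank -1): Frank: 1 -> 0. State: Frank=0, Zoe=4
Event 5 (Zoe -> Frank, 2): Zoe: 4 -> 2, Frank: 0 -> 2. State: Frank=2, Zoe=2
Event 6 (Zoe -> Frank, 1): Zoe: 2 -> 1, Frank: 2 -> 3. State: Frank=3, Zoe=1
Event 7 (Zoe +2): Zoe: 1 -> 3. State: Frank=3, Zoe=3
Event 8 (Zoe -> Frank, 1): Zoe: 3 -> 2, Frank: 3 -> 4. State: Frank=4, Zoe=2
Event 9 (Frank -4): Frank: 4 -> 0. State: Frank=0, Zoe=2

Zoe's final count: 2

Answer: 2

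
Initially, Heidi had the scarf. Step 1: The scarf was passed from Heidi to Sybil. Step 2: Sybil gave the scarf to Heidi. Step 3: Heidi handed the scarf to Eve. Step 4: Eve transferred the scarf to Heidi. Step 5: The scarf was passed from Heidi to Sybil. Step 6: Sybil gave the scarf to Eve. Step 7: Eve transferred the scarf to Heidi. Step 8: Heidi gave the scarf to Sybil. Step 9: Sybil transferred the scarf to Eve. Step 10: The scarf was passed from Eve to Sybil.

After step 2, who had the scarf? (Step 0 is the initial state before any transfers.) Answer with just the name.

Tracking the scarf holder through step 2:
After step 0 (start): Heidi
After step 1: Sybil
After step 2: Heidi

At step 2, the holder is Heidi.

Answer: Heidi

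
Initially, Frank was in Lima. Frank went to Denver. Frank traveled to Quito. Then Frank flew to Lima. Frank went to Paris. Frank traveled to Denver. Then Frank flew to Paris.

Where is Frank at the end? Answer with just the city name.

Tracking Frank's location:
Start: Frank is in Lima.
After move 1: Lima -> Denver. Frank is in Denver.
After move 2: Denver -> Quito. Frank is in Quito.
After move 3: Quito -> Lima. Frank is in Lima.
After move 4: Lima -> Paris. Frank is in Paris.
After move 5: Paris -> Denver. Frank is in Denver.
After move 6: Denver -> Paris. Frank is in Paris.

Answer: Paris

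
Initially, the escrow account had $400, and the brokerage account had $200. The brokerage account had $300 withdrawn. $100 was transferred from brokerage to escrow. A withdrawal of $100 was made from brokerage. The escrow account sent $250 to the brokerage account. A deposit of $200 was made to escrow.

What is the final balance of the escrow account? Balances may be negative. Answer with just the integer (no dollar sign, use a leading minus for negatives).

Tracking account balances step by step:
Start: escrow=400, brokerage=200
Event 1 (withdraw 300 from brokerage): brokerage: 200 - 300 = -100. Balances: escrow=400, brokerage=-100
Event 2 (transfer 100 brokerage -> escrow): brokerage: -100 - 100 = -200, escrow: 400 + 100 = 500. Balances: escrow=500, brokerage=-200
Event 3 (withdraw 100 from brokerage): brokerage: -200 - 100 = -300. Balances: escrow=500, brokerage=-300
Event 4 (transfer 250 escrow -> brokerage): escrow: 500 - 250 = 250, brokerage: -300 + 250 = -50. Balances: escrow=250, brokerage=-50
Event 5 (deposit 200 to escrow): escrow: 250 + 200 = 450. Balances: escrow=450, brokerage=-50

Final balance of escrow: 450

Answer: 450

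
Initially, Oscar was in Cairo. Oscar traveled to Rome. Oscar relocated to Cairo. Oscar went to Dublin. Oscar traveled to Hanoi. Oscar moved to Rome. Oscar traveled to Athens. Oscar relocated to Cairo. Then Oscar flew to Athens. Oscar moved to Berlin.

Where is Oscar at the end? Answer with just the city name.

Tracking Oscar's location:
Start: Oscar is in Cairo.
After move 1: Cairo -> Rome. Oscar is in Rome.
After move 2: Rome -> Cairo. Oscar is in Cairo.
After move 3: Cairo -> Dublin. Oscar is in Dublin.
After move 4: Dublin -> Hanoi. Oscar is in Hanoi.
After move 5: Hanoi -> Rome. Oscar is in Rome.
After move 6: Rome -> Athens. Oscar is in Athens.
After move 7: Athens -> Cairo. Oscar is in Cairo.
After move 8: Cairo -> Athens. Oscar is in Athens.
After move 9: Athens -> Berlin. Oscar is in Berlin.

Answer: Berlin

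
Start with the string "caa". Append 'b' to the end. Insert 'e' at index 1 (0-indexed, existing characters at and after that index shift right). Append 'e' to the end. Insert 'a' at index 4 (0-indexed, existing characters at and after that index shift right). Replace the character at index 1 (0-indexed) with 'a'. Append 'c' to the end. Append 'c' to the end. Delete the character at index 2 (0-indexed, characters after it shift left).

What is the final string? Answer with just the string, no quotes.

Applying each edit step by step:
Start: "caa"
Op 1 (append 'b'): "caa" -> "caab"
Op 2 (insert 'e' at idx 1): "caab" -> "ceaab"
Op 3 (append 'e'): "ceaab" -> "ceaabe"
Op 4 (insert 'a' at idx 4): "ceaabe" -> "ceaaabe"
Op 5 (replace idx 1: 'e' -> 'a'): "ceaaabe" -> "caaaabe"
Op 6 (append 'c'): "caaaabe" -> "caaaabec"
Op 7 (append 'c'): "caaaabec" -> "caaaabecc"
Op 8 (delete idx 2 = 'a'): "caaaabecc" -> "caaabecc"

Answer: caaabecc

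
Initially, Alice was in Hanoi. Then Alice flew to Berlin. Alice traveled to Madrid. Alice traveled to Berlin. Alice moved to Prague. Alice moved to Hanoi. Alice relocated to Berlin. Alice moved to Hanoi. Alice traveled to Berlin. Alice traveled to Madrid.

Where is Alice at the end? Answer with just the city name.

Tracking Alice's location:
Start: Alice is in Hanoi.
After move 1: Hanoi -> Berlin. Alice is in Berlin.
After move 2: Berlin -> Madrid. Alice is in Madrid.
After move 3: Madrid -> Berlin. Alice is in Berlin.
After move 4: Berlin -> Prague. Alice is in Prague.
After move 5: Prague -> Hanoi. Alice is in Hanoi.
After move 6: Hanoi -> Berlin. Alice is in Berlin.
After move 7: Berlin -> Hanoi. Alice is in Hanoi.
After move 8: Hanoi -> Berlin. Alice is in Berlin.
After move 9: Berlin -> Madrid. Alice is in Madrid.

Answer: Madrid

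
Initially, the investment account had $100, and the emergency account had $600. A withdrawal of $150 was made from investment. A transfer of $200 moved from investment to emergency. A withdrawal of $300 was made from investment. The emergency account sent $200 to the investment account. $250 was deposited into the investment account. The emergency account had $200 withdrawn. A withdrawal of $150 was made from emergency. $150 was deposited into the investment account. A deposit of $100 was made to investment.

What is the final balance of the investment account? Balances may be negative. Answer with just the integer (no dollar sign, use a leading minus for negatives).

Tracking account balances step by step:
Start: investment=100, emergency=600
Event 1 (withdraw 150 from investment): investment: 100 - 150 = -50. Balances: investment=-50, emergency=600
Event 2 (transfer 200 investment -> emergency): investment: -50 - 200 = -250, emergency: 600 + 200 = 800. Balances: investment=-250, emergency=800
Event 3 (withdraw 300 from investment): investment: -250 - 300 = -550. Balances: investment=-550, emergency=800
Event 4 (transfer 200 emergency -> investment): emergency: 800 - 200 = 600, investment: -550 + 200 = -350. Balances: investment=-350, emergency=600
Event 5 (deposit 250 to investment): investment: -350 + 250 = -100. Balances: investment=-100, emergency=600
Event 6 (withdraw 200 from emergency): emergency: 600 - 200 = 400. Balances: investment=-100, emergency=400
Event 7 (withdraw 150 from emergency): emergency: 400 - 150 = 250. Balances: investment=-100, emergency=250
Event 8 (deposit 150 to investment): investment: -100 + 150 = 50. Balances: investment=50, emergency=250
Event 9 (deposit 100 to investment): investment: 50 + 100 = 150. Balances: investment=150, emergency=250

Final balance of investment: 150

Answer: 150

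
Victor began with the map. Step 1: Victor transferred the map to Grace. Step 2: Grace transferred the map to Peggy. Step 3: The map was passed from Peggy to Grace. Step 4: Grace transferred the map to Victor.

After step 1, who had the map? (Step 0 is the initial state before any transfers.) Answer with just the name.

Answer: Grace

Derivation:
Tracking the map holder through step 1:
After step 0 (start): Victor
After step 1: Grace

At step 1, the holder is Grace.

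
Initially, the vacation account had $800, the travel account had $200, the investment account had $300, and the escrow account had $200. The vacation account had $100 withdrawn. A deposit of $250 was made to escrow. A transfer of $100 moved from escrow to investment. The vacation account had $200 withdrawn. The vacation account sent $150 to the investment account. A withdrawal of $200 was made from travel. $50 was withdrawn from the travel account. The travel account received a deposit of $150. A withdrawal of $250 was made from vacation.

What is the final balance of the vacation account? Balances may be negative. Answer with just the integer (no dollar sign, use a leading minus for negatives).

Answer: 100

Derivation:
Tracking account balances step by step:
Start: vacation=800, travel=200, investment=300, escrow=200
Event 1 (withdraw 100 from vacation): vacation: 800 - 100 = 700. Balances: vacation=700, travel=200, investment=300, escrow=200
Event 2 (deposit 250 to escrow): escrow: 200 + 250 = 450. Balances: vacation=700, travel=200, investment=300, escrow=450
Event 3 (transfer 100 escrow -> investment): escrow: 450 - 100 = 350, investment: 300 + 100 = 400. Balances: vacation=700, travel=200, investment=400, escrow=350
Event 4 (withdraw 200 from vacation): vacation: 700 - 200 = 500. Balances: vacation=500, travel=200, investment=400, escrow=350
Event 5 (transfer 150 vacation -> investment): vacation: 500 - 150 = 350, investment: 400 + 150 = 550. Balances: vacation=350, travel=200, investment=550, escrow=350
Event 6 (withdraw 200 from travel): travel: 200 - 200 = 0. Balances: vacation=350, travel=0, investment=550, escrow=350
Event 7 (withdraw 50 from travel): travel: 0 - 50 = -50. Balances: vacation=350, travel=-50, investment=550, escrow=350
Event 8 (deposit 150 to travel): travel: -50 + 150 = 100. Balances: vacation=350, travel=100, investment=550, escrow=350
Event 9 (withdraw 250 from vacation): vacation: 350 - 250 = 100. Balances: vacation=100, travel=100, investment=550, escrow=350

Final balance of vacation: 100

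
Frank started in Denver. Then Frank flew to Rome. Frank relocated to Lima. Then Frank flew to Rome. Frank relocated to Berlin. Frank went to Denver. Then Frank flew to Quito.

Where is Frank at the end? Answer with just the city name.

Tracking Frank's location:
Start: Frank is in Denver.
After move 1: Denver -> Rome. Frank is in Rome.
After move 2: Rome -> Lima. Frank is in Lima.
After move 3: Lima -> Rome. Frank is in Rome.
After move 4: Rome -> Berlin. Frank is in Berlin.
After move 5: Berlin -> Denver. Frank is in Denver.
After move 6: Denver -> Quito. Frank is in Quito.

Answer: Quito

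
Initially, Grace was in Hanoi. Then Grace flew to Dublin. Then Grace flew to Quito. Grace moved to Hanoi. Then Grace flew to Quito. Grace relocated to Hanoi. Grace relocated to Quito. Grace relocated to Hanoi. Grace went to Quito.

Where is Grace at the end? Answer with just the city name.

Answer: Quito

Derivation:
Tracking Grace's location:
Start: Grace is in Hanoi.
After move 1: Hanoi -> Dublin. Grace is in Dublin.
After move 2: Dublin -> Quito. Grace is in Quito.
After move 3: Quito -> Hanoi. Grace is in Hanoi.
After move 4: Hanoi -> Quito. Grace is in Quito.
After move 5: Quito -> Hanoi. Grace is in Hanoi.
After move 6: Hanoi -> Quito. Grace is in Quito.
After move 7: Quito -> Hanoi. Grace is in Hanoi.
After move 8: Hanoi -> Quito. Grace is in Quito.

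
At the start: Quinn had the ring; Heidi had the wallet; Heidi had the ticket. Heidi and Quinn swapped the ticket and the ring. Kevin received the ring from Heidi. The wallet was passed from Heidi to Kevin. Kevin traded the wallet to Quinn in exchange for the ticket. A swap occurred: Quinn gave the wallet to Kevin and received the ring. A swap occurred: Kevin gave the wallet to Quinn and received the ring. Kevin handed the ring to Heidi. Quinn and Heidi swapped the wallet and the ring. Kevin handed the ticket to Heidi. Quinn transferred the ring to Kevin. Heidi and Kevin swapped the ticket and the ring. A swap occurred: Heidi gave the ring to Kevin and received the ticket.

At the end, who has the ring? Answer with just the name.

Answer: Kevin

Derivation:
Tracking all object holders:
Start: ring:Quinn, wallet:Heidi, ticket:Heidi
Event 1 (swap ticket<->ring: now ticket:Quinn, ring:Heidi). State: ring:Heidi, wallet:Heidi, ticket:Quinn
Event 2 (give ring: Heidi -> Kevin). State: ring:Kevin, wallet:Heidi, ticket:Quinn
Event 3 (give wallet: Heidi -> Kevin). State: ring:Kevin, wallet:Kevin, ticket:Quinn
Event 4 (swap wallet<->ticket: now wallet:Quinn, ticket:Kevin). State: ring:Kevin, wallet:Quinn, ticket:Kevin
Event 5 (swap wallet<->ring: now wallet:Kevin, ring:Quinn). State: ring:Quinn, wallet:Kevin, ticket:Kevin
Event 6 (swap wallet<->ring: now wallet:Quinn, ring:Kevin). State: ring:Kevin, wallet:Quinn, ticket:Kevin
Event 7 (give ring: Kevin -> Heidi). State: ring:Heidi, wallet:Quinn, ticket:Kevin
Event 8 (swap wallet<->ring: now wallet:Heidi, ring:Quinn). State: ring:Quinn, wallet:Heidi, ticket:Kevin
Event 9 (give ticket: Kevin -> Heidi). State: ring:Quinn, wallet:Heidi, ticket:Heidi
Event 10 (give ring: Quinn -> Kevin). State: ring:Kevin, wallet:Heidi, ticket:Heidi
Event 11 (swap ticket<->ring: now ticket:Kevin, ring:Heidi). State: ring:Heidi, wallet:Heidi, ticket:Kevin
Event 12 (swap ring<->ticket: now ring:Kevin, ticket:Heidi). State: ring:Kevin, wallet:Heidi, ticket:Heidi

Final state: ring:Kevin, wallet:Heidi, ticket:Heidi
The ring is held by Kevin.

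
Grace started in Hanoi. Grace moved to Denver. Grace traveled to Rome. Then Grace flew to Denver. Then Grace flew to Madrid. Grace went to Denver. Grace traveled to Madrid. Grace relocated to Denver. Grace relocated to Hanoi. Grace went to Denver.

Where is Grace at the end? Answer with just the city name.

Tracking Grace's location:
Start: Grace is in Hanoi.
After move 1: Hanoi -> Denver. Grace is in Denver.
After move 2: Denver -> Rome. Grace is in Rome.
After move 3: Rome -> Denver. Grace is in Denver.
After move 4: Denver -> Madrid. Grace is in Madrid.
After move 5: Madrid -> Denver. Grace is in Denver.
After move 6: Denver -> Madrid. Grace is in Madrid.
After move 7: Madrid -> Denver. Grace is in Denver.
After move 8: Denver -> Hanoi. Grace is in Hanoi.
After move 9: Hanoi -> Denver. Grace is in Denver.

Answer: Denver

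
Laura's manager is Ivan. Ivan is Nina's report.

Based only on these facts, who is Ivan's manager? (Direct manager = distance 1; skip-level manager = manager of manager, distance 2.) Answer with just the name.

Answer: Nina

Derivation:
Reconstructing the manager chain from the given facts:
  Nina -> Ivan -> Laura
(each arrow means 'manager of the next')
Positions in the chain (0 = top):
  position of Nina: 0
  position of Ivan: 1
  position of Laura: 2

Ivan is at position 1; the manager is 1 step up the chain, i.e. position 0: Nina.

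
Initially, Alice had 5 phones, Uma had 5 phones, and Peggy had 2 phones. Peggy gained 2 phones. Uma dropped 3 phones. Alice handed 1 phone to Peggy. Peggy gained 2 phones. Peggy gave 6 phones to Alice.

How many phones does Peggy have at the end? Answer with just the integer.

Tracking counts step by step:
Start: Alice=5, Uma=5, Peggy=2
Event 1 (Peggy +2): Peggy: 2 -> 4. State: Alice=5, Uma=5, Peggy=4
Event 2 (Uma -3): Uma: 5 -> 2. State: Alice=5, Uma=2, Peggy=4
Event 3 (Alice -> Peggy, 1): Alice: 5 -> 4, Peggy: 4 -> 5. State: Alice=4, Uma=2, Peggy=5
Event 4 (Peggy +2): Peggy: 5 -> 7. State: Alice=4, Uma=2, Peggy=7
Event 5 (Peggy -> Alice, 6): Peggy: 7 -> 1, Alice: 4 -> 10. State: Alice=10, Uma=2, Peggy=1

Peggy's final count: 1

Answer: 1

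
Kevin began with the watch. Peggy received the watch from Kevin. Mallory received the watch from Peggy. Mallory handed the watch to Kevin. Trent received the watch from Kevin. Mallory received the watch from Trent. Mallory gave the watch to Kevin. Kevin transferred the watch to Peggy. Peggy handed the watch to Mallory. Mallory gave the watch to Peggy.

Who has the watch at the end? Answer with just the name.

Answer: Peggy

Derivation:
Tracking the watch through each event:
Start: Kevin has the watch.
After event 1: Peggy has the watch.
After event 2: Mallory has the watch.
After event 3: Kevin has the watch.
After event 4: Trent has the watch.
After event 5: Mallory has the watch.
After event 6: Kevin has the watch.
After event 7: Peggy has the watch.
After event 8: Mallory has the watch.
After event 9: Peggy has the watch.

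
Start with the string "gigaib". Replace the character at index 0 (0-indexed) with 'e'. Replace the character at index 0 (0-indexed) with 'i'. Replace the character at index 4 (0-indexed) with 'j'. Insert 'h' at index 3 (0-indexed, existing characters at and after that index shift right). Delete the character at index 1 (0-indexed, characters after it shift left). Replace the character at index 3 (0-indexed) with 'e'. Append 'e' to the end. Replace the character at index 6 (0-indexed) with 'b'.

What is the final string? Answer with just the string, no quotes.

Answer: ighejbb

Derivation:
Applying each edit step by step:
Start: "gigaib"
Op 1 (replace idx 0: 'g' -> 'e'): "gigaib" -> "eigaib"
Op 2 (replace idx 0: 'e' -> 'i'): "eigaib" -> "iigaib"
Op 3 (replace idx 4: 'i' -> 'j'): "iigaib" -> "iigajb"
Op 4 (insert 'h' at idx 3): "iigajb" -> "iighajb"
Op 5 (delete idx 1 = 'i'): "iighajb" -> "ighajb"
Op 6 (replace idx 3: 'a' -> 'e'): "ighajb" -> "ighejb"
Op 7 (append 'e'): "ighejb" -> "ighejbe"
Op 8 (replace idx 6: 'e' -> 'b'): "ighejbe" -> "ighejbb"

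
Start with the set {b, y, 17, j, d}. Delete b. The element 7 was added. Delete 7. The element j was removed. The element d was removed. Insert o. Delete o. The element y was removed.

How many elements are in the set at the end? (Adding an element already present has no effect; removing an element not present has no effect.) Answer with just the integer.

Tracking the set through each operation:
Start: {17, b, d, j, y}
Event 1 (remove b): removed. Set: {17, d, j, y}
Event 2 (add 7): added. Set: {17, 7, d, j, y}
Event 3 (remove 7): removed. Set: {17, d, j, y}
Event 4 (remove j): removed. Set: {17, d, y}
Event 5 (remove d): removed. Set: {17, y}
Event 6 (add o): added. Set: {17, o, y}
Event 7 (remove o): removed. Set: {17, y}
Event 8 (remove y): removed. Set: {17}

Final set: {17} (size 1)

Answer: 1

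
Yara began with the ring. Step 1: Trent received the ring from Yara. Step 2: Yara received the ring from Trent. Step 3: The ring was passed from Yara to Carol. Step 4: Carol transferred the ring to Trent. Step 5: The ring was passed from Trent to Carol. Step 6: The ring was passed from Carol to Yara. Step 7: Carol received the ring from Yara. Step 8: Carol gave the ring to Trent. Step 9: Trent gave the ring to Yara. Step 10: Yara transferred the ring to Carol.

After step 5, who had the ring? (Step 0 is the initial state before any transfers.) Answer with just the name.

Tracking the ring holder through step 5:
After step 0 (start): Yara
After step 1: Trent
After step 2: Yara
After step 3: Carol
After step 4: Trent
After step 5: Carol

At step 5, the holder is Carol.

Answer: Carol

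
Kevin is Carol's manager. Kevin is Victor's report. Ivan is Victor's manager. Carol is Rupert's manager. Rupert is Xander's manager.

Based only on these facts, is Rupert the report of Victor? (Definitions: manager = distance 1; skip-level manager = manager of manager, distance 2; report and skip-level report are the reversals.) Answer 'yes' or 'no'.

Answer: no

Derivation:
Reconstructing the manager chain from the given facts:
  Ivan -> Victor -> Kevin -> Carol -> Rupert -> Xander
(each arrow means 'manager of the next')
Positions in the chain (0 = top):
  position of Ivan: 0
  position of Victor: 1
  position of Kevin: 2
  position of Carol: 3
  position of Rupert: 4
  position of Xander: 5

Rupert is at position 4, Victor is at position 1; signed distance (j - i) = -3.
'report' requires j - i = -1. Actual distance is -3, so the relation does NOT hold.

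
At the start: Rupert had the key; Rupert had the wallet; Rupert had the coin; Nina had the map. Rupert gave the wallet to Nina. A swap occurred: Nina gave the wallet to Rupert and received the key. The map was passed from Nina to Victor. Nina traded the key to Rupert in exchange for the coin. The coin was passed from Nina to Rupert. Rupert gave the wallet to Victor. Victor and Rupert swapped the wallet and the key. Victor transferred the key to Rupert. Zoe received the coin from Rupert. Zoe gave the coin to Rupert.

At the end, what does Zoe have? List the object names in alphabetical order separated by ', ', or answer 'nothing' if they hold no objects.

Answer: nothing

Derivation:
Tracking all object holders:
Start: key:Rupert, wallet:Rupert, coin:Rupert, map:Nina
Event 1 (give wallet: Rupert -> Nina). State: key:Rupert, wallet:Nina, coin:Rupert, map:Nina
Event 2 (swap wallet<->key: now wallet:Rupert, key:Nina). State: key:Nina, wallet:Rupert, coin:Rupert, map:Nina
Event 3 (give map: Nina -> Victor). State: key:Nina, wallet:Rupert, coin:Rupert, map:Victor
Event 4 (swap key<->coin: now key:Rupert, coin:Nina). State: key:Rupert, wallet:Rupert, coin:Nina, map:Victor
Event 5 (give coin: Nina -> Rupert). State: key:Rupert, wallet:Rupert, coin:Rupert, map:Victor
Event 6 (give wallet: Rupert -> Victor). State: key:Rupert, wallet:Victor, coin:Rupert, map:Victor
Event 7 (swap wallet<->key: now wallet:Rupert, key:Victor). State: key:Victor, wallet:Rupert, coin:Rupert, map:Victor
Event 8 (give key: Victor -> Rupert). State: key:Rupert, wallet:Rupert, coin:Rupert, map:Victor
Event 9 (give coin: Rupert -> Zoe). State: key:Rupert, wallet:Rupert, coin:Zoe, map:Victor
Event 10 (give coin: Zoe -> Rupert). State: key:Rupert, wallet:Rupert, coin:Rupert, map:Victor

Final state: key:Rupert, wallet:Rupert, coin:Rupert, map:Victor
Zoe holds: (nothing).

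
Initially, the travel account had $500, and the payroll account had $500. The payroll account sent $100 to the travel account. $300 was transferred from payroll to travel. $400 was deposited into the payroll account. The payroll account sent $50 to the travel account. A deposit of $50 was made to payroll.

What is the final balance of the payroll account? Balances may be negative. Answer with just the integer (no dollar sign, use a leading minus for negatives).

Tracking account balances step by step:
Start: travel=500, payroll=500
Event 1 (transfer 100 payroll -> travel): payroll: 500 - 100 = 400, travel: 500 + 100 = 600. Balances: travel=600, payroll=400
Event 2 (transfer 300 payroll -> travel): payroll: 400 - 300 = 100, travel: 600 + 300 = 900. Balances: travel=900, payroll=100
Event 3 (deposit 400 to payroll): payroll: 100 + 400 = 500. Balances: travel=900, payroll=500
Event 4 (transfer 50 payroll -> travel): payroll: 500 - 50 = 450, travel: 900 + 50 = 950. Balances: travel=950, payroll=450
Event 5 (deposit 50 to payroll): payroll: 450 + 50 = 500. Balances: travel=950, payroll=500

Final balance of payroll: 500

Answer: 500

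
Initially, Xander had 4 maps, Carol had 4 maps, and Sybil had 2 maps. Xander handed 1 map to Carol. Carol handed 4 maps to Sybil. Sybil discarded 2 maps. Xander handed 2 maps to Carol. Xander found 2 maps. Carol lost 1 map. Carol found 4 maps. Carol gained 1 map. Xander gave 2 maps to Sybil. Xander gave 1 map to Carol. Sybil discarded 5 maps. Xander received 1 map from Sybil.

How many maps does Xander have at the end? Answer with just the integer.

Tracking counts step by step:
Start: Xander=4, Carol=4, Sybil=2
Event 1 (Xander -> Carol, 1): Xander: 4 -> 3, Carol: 4 -> 5. State: Xander=3, Carol=5, Sybil=2
Event 2 (Carol -> Sybil, 4): Carol: 5 -> 1, Sybil: 2 -> 6. State: Xander=3, Carol=1, Sybil=6
Event 3 (Sybil -2): Sybil: 6 -> 4. State: Xander=3, Carol=1, Sybil=4
Event 4 (Xander -> Carol, 2): Xander: 3 -> 1, Carol: 1 -> 3. State: Xander=1, Carol=3, Sybil=4
Event 5 (Xander +2): Xander: 1 -> 3. State: Xander=3, Carol=3, Sybil=4
Event 6 (Carol -1): Carol: 3 -> 2. State: Xander=3, Carol=2, Sybil=4
Event 7 (Carol +4): Carol: 2 -> 6. State: Xander=3, Carol=6, Sybil=4
Event 8 (Carol +1): Carol: 6 -> 7. State: Xander=3, Carol=7, Sybil=4
Event 9 (Xander -> Sybil, 2): Xander: 3 -> 1, Sybil: 4 -> 6. State: Xander=1, Carol=7, Sybil=6
Event 10 (Xander -> Carol, 1): Xander: 1 -> 0, Carol: 7 -> 8. State: Xander=0, Carol=8, Sybil=6
Event 11 (Sybil -5): Sybil: 6 -> 1. State: Xander=0, Carol=8, Sybil=1
Event 12 (Sybil -> Xander, 1): Sybil: 1 -> 0, Xander: 0 -> 1. State: Xander=1, Carol=8, Sybil=0

Xander's final count: 1

Answer: 1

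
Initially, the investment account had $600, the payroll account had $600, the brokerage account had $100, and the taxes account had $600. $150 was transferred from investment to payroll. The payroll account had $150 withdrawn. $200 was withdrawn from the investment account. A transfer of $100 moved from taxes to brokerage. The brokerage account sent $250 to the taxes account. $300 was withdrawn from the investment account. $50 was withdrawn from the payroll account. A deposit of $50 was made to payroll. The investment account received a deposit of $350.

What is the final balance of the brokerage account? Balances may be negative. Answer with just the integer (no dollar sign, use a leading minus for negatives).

Answer: -50

Derivation:
Tracking account balances step by step:
Start: investment=600, payroll=600, brokerage=100, taxes=600
Event 1 (transfer 150 investment -> payroll): investment: 600 - 150 = 450, payroll: 600 + 150 = 750. Balances: investment=450, payroll=750, brokerage=100, taxes=600
Event 2 (withdraw 150 from payroll): payroll: 750 - 150 = 600. Balances: investment=450, payroll=600, brokerage=100, taxes=600
Event 3 (withdraw 200 from investment): investment: 450 - 200 = 250. Balances: investment=250, payroll=600, brokerage=100, taxes=600
Event 4 (transfer 100 taxes -> brokerage): taxes: 600 - 100 = 500, brokerage: 100 + 100 = 200. Balances: investment=250, payroll=600, brokerage=200, taxes=500
Event 5 (transfer 250 brokerage -> taxes): brokerage: 200 - 250 = -50, taxes: 500 + 250 = 750. Balances: investment=250, payroll=600, brokerage=-50, taxes=750
Event 6 (withdraw 300 from investment): investment: 250 - 300 = -50. Balances: investment=-50, payroll=600, brokerage=-50, taxes=750
Event 7 (withdraw 50 from payroll): payroll: 600 - 50 = 550. Balances: investment=-50, payroll=550, brokerage=-50, taxes=750
Event 8 (deposit 50 to payroll): payroll: 550 + 50 = 600. Balances: investment=-50, payroll=600, brokerage=-50, taxes=750
Event 9 (deposit 350 to investment): investment: -50 + 350 = 300. Balances: investment=300, payroll=600, brokerage=-50, taxes=750

Final balance of brokerage: -50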